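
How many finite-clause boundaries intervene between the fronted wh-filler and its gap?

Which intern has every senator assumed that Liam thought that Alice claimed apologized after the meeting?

"which intern" is extracted from the subject of "apologized".
Boundaries crossed, outermost first: [that], [that], [Ø] — 3 in total.

3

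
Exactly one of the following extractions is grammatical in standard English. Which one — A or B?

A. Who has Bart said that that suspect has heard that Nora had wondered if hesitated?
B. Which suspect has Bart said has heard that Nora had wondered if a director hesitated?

B

In A, the wh-phrase is extracted from inside a wh-island (introduced by "if"), which blocks movement.
In B, the extraction path crosses only that-complement boundaries, which are transparent.
So B is grammatical.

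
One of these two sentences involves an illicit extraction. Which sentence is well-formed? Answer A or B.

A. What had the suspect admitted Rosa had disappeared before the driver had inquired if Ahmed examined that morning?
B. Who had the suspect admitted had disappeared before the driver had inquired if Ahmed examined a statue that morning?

B

In A, the wh-phrase is extracted from inside an adjunct island (introduced by "before"), which blocks movement.
In B, the extraction path crosses only that-complement boundaries, which are transparent.
So B is grammatical.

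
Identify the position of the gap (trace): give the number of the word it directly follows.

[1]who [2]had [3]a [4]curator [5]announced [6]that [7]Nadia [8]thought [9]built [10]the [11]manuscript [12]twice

The displaced element is "who" (word 1).
It is linked across 2 clause boundaries (that → Ø).
It functions as the subject of "built", so the gap sits immediately after word 8 ("thought").
Base order: A curator had announced that Nadia thought who built the manuscript twice.

8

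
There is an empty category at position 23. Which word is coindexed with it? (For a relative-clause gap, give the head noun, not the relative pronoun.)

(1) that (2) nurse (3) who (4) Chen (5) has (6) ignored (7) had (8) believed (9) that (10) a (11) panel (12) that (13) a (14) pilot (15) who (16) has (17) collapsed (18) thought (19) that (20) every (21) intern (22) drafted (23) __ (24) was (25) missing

11

The gap at 23 is the object of "drafted", inside a relative clause.
The relative pronoun is "that" (word 12); it is bound by the head noun immediately before it.
Its filler is the head noun "panel", at word 11.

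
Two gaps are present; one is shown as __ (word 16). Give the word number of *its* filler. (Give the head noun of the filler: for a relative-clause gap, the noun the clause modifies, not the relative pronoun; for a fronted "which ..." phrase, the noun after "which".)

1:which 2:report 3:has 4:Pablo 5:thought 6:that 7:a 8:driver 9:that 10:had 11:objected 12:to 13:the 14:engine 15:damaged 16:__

The marked gap is the direct object of "damaged".
Its filler is the fronted wh-phrase "which report", at word 2.
(The other dependency links word 8 to a gap after word 9.)

2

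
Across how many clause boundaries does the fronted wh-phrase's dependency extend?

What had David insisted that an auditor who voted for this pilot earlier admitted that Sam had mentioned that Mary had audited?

"what" is extracted from the object of "audited".
Boundaries crossed, outermost first: [that], [that], [that] — 3 in total.

3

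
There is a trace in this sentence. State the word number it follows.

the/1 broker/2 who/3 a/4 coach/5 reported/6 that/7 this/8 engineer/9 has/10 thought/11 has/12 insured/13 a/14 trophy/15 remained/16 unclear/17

The displaced element is "the broker" (word 2).
It is linked across 2 clause boundaries (that → Ø).
It functions as the subject of "insured", so the gap sits immediately after word 11 ("thought").
Base order: A coach reported that this engineer has thought that the broker has insured a trophy.

11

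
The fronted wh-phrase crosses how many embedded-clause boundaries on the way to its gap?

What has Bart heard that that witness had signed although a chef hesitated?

1

"what" is extracted from the object of "signed".
Boundaries crossed, outermost first: [that] — 1 in total.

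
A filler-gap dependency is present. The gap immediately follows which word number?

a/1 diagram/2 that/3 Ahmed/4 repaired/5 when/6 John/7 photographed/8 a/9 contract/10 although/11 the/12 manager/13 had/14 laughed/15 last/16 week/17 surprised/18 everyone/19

5

The displaced element is "a diagram" (word 2).
It functions as the direct object of "repaired", so the gap sits immediately after word 5 ("repaired").
Base order: Ahmed repaired a diagram when John photographed a contract although the manager had laughed last week.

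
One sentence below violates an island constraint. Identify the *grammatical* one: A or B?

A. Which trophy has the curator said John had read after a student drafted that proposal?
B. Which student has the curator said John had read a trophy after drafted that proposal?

In B, the wh-phrase is extracted from inside an adjunct island (introduced by "after"), which blocks movement.
In A, the extraction path crosses only that-complement boundaries, which are transparent.
So A is grammatical.

A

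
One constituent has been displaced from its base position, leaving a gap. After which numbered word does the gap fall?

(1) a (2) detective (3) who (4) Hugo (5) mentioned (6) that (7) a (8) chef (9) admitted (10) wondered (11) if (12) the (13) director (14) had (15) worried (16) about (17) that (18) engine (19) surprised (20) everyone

The displaced element is "a detective" (word 2).
It is linked across 2 clause boundaries (that → Ø).
It functions as the subject of "wondered", so the gap sits immediately after word 9 ("admitted").
Base order: Hugo mentioned that a chef admitted that a detective wondered if the director had worried about that engine.

9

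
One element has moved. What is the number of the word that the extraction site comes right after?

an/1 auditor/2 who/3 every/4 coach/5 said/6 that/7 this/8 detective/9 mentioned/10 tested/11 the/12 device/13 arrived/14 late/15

The displaced element is "an auditor" (word 2).
It is linked across 2 clause boundaries (that → Ø).
It functions as the subject of "tested", so the gap sits immediately after word 10 ("mentioned").
Base order: Every coach said that this detective mentioned an auditor tested the device.

10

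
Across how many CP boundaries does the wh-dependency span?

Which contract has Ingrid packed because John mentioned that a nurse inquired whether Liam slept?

"which contract" originates inside the matrix clause — no clause boundary is crossed.

0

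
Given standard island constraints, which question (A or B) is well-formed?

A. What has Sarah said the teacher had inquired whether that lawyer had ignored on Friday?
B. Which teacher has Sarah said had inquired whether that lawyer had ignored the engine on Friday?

In A, the wh-phrase is extracted from inside a wh-island (introduced by "whether"), which blocks movement.
In B, the extraction path crosses only that-complement boundaries, which are transparent.
So B is grammatical.

B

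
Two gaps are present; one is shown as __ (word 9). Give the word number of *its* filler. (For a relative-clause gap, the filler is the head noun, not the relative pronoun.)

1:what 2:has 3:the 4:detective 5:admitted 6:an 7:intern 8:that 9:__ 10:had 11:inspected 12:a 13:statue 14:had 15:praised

The marked gap is inside the relative clause, the subject of "inspected".
Its filler is the head noun "intern" (via "that"), at word 7.
(The other dependency links word 1 to a gap after word 15.)

7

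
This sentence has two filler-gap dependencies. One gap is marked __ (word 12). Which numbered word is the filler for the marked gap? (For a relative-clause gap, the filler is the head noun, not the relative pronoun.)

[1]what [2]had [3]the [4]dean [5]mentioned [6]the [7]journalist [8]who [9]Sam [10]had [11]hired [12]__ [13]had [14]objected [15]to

The marked gap is inside the relative clause, the direct object of "hired".
Its filler is the head noun "journalist" (via "who"), at word 7.
(The other dependency links word 1 to a gap after word 15.)

7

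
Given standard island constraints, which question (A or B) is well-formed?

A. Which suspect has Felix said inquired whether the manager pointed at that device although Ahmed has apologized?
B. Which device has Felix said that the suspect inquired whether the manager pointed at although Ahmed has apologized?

In B, the wh-phrase is extracted from inside a wh-island (introduced by "whether"), which blocks movement.
In A, the extraction path crosses only that-complement boundaries, which are transparent.
So A is grammatical.

A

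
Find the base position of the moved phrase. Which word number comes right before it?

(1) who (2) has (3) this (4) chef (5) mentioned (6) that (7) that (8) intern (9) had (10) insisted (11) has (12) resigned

The displaced element is "who" (word 1).
It is linked across 2 clause boundaries (that → Ø).
It functions as the subject of "resigned", so the gap sits immediately after word 10 ("insisted").
Base order: This chef has mentioned that that intern had insisted that who has resigned.

10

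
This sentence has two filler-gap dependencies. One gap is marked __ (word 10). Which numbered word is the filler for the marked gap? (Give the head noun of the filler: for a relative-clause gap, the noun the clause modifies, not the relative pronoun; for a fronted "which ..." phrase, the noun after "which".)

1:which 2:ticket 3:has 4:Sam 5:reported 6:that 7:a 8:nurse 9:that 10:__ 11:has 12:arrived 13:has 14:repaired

8

The marked gap is inside the relative clause, the subject of "arrived".
Its filler is the head noun "nurse" (via "that"), at word 8.
(The other dependency links word 2 to a gap after word 14.)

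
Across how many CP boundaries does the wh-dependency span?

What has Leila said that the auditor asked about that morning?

"what" is extracted from the PP object of "asked".
Boundaries crossed, outermost first: [that] — 1 in total.

1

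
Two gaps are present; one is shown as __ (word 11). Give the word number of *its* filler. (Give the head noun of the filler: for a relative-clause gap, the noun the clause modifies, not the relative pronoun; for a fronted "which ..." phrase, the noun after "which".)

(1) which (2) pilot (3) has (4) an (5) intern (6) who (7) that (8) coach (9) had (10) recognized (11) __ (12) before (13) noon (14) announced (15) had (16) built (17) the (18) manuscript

The marked gap is inside the relative clause, the direct object of "recognized".
Its filler is the head noun "intern" (via "who"), at word 5.
(The other dependency links word 2 to a gap after word 14.)

5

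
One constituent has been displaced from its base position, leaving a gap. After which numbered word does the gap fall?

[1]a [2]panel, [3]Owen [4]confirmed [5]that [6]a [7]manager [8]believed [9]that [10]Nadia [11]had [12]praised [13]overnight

The displaced element is "a panel" (word 2).
It is linked across 2 clause boundaries (that → that).
It functions as the direct object of "praised", so the gap sits immediately after word 12 ("praised").
Base order: Owen confirmed that a manager believed that Nadia had praised a panel overnight.

12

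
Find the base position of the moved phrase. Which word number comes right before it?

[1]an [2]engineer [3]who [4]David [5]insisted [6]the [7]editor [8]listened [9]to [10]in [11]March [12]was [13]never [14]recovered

9

The displaced element is "an engineer" (word 2).
It is linked across 1 clause boundary (Ø).
It functions as the object of the preposition "to" of "listened", so the gap sits immediately after word 9 ("to").
Base order: David insisted the editor listened to an engineer in March.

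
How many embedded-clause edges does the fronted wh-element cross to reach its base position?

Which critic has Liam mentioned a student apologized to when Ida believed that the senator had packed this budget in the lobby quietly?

1

"which critic" is extracted from the PP object of "apologized".
Boundaries crossed, outermost first: [Ø] — 1 in total.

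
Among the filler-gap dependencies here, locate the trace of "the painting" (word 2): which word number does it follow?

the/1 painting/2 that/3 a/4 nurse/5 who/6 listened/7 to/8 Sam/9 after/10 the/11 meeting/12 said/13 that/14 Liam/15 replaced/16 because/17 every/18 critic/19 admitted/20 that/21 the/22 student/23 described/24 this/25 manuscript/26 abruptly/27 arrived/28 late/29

16

The displaced element is "the painting" (word 2).
It is linked across 1 clause boundary (that).
It functions as the direct object of "replaced", so the gap sits immediately after word 16 ("replaced").
Base order: A nurse who listened to Sam after the meeting said that Liam replaced the painting because every critic admitted that the student described this manuscript abruptly.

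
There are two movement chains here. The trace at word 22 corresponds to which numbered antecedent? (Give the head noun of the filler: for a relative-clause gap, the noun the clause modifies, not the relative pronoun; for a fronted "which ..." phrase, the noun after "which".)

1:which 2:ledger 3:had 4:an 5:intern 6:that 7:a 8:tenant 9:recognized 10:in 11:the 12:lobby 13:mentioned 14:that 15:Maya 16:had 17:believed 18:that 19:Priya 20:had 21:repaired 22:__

2

The marked gap is the direct object of "repaired".
Its filler is the fronted wh-phrase "which ledger", at word 2.
(The other dependency links word 5 to a gap after word 9.)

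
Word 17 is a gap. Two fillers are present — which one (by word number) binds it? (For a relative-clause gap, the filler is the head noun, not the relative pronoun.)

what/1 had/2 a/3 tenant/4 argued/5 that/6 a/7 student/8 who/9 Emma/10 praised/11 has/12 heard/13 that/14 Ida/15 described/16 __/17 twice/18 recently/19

The marked gap is the direct object of "described".
Its filler is the fronted wh-phrase "what", at word 1.
(The other dependency links word 8 to a gap after word 11.)

1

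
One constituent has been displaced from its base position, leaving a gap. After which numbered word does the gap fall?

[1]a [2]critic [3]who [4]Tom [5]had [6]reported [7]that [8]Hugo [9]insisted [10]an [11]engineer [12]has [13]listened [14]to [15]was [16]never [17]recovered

The displaced element is "a critic" (word 2).
It is linked across 2 clause boundaries (that → Ø).
It functions as the object of the preposition "to" of "listened", so the gap sits immediately after word 14 ("to").
Base order: Tom had reported that Hugo insisted an engineer has listened to a critic.

14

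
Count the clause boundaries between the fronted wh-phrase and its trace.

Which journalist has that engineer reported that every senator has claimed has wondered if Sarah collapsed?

"which journalist" is extracted from the subject of "wondered".
Boundaries crossed, outermost first: [that], [Ø] — 2 in total.

2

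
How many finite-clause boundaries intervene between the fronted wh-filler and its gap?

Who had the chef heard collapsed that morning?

1

"who" is extracted from the subject of "collapsed".
Boundaries crossed, outermost first: [Ø] — 1 in total.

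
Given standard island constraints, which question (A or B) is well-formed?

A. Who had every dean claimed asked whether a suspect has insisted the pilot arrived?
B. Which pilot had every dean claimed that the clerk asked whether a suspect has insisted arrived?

A

In B, the wh-phrase is extracted from inside a wh-island (introduced by "whether"), which blocks movement.
In A, the extraction path crosses only that-complement boundaries, which are transparent.
So A is grammatical.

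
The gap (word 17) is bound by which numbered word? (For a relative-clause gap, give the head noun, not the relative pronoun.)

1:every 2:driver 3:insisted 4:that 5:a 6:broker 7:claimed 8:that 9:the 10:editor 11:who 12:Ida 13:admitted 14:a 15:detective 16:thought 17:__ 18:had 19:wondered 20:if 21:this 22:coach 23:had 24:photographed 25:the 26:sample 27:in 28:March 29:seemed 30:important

10

The gap at 17 is the subject of "wondered", inside a relative clause.
The relative pronoun is "who" (word 11); it is bound by the head noun immediately before it.
Its filler is the head noun "editor", at word 10.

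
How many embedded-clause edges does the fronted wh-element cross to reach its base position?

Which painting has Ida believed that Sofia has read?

"which painting" is extracted from the object of "read".
Boundaries crossed, outermost first: [that] — 1 in total.

1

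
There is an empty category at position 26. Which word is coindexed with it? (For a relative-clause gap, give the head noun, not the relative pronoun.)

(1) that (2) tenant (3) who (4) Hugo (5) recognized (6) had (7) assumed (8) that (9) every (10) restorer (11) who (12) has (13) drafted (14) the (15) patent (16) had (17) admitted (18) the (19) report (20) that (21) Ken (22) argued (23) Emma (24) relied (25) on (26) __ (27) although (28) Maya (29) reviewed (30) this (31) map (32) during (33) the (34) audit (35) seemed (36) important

The gap at 26 is the prepositional object of "relied", inside a relative clause.
The relative pronoun is "that" (word 20); it is bound by the head noun immediately before it.
Its filler is the head noun "report", at word 19.

19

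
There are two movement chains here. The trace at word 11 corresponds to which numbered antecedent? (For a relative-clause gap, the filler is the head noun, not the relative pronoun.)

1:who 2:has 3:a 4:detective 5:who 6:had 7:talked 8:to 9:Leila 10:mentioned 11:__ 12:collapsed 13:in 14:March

The marked gap is the subject of "collapsed".
Its filler is the fronted wh-phrase "who", at word 1.
(The other dependency links word 4 to a gap after word 5.)

1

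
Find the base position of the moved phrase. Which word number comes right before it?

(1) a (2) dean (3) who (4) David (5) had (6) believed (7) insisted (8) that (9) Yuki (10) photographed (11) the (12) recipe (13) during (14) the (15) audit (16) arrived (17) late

6

The displaced element is "a dean" (word 2).
It is linked across 1 clause boundary (Ø).
It functions as the subject of "insisted", so the gap sits immediately after word 6 ("believed").
Base order: David had believed that a dean insisted that Yuki photographed the recipe during the audit.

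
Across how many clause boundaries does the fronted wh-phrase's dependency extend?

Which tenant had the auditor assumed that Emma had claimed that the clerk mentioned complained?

"which tenant" is extracted from the subject of "complained".
Boundaries crossed, outermost first: [that], [that], [Ø] — 3 in total.

3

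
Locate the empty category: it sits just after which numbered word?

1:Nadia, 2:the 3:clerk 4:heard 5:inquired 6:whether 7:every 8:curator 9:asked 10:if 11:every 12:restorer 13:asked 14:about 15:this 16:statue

The displaced element is "Nadia" (word 1).
It is linked across 1 clause boundary (Ø).
It functions as the subject of "inquired", so the gap sits immediately after word 4 ("heard").
Base order: The clerk heard that Nadia inquired whether every curator asked if every restorer asked about this statue.

4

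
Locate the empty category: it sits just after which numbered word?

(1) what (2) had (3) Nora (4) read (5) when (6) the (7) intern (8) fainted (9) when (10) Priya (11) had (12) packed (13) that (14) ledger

The displaced element is "what" (word 1).
It functions as the direct object of "read", so the gap sits immediately after word 4 ("read").
Base order: Nora had read what when the intern fainted when Priya had packed that ledger.

4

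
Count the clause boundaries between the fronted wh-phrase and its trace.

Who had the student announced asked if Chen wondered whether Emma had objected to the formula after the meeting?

"who" is extracted from the subject of "asked".
Boundaries crossed, outermost first: [Ø] — 1 in total.

1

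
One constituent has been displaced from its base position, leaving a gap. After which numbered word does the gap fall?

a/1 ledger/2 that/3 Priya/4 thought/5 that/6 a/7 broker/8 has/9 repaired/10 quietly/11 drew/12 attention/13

10

The displaced element is "a ledger" (word 2).
It is linked across 1 clause boundary (that).
It functions as the direct object of "repaired", so the gap sits immediately after word 10 ("repaired").
Base order: Priya thought that a broker has repaired a ledger quietly.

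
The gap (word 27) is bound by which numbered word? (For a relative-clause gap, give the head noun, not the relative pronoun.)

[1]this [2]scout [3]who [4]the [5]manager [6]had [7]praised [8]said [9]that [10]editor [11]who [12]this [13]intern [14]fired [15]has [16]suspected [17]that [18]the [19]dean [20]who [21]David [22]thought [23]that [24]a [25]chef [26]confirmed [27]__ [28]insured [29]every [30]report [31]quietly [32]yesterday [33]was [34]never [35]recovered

The gap at 27 is the subject of "insured", inside a relative clause.
The relative pronoun is "who" (word 20); it is bound by the head noun immediately before it.
Its filler is the head noun "dean", at word 19.

19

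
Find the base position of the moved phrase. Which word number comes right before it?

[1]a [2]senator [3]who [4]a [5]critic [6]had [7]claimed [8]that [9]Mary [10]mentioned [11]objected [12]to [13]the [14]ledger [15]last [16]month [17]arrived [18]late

The displaced element is "a senator" (word 2).
It is linked across 2 clause boundaries (that → Ø).
It functions as the subject of "objected", so the gap sits immediately after word 10 ("mentioned").
Base order: A critic had claimed that Mary mentioned that a senator objected to the ledger last month.

10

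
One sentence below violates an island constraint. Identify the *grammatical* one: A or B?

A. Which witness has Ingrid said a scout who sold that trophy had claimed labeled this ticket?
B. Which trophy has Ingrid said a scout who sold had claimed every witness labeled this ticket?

In B, the wh-phrase is extracted from inside a complex-NP island (relative clause) (introduced by "who"), which blocks movement.
In A, the extraction path crosses only that-complement boundaries, which are transparent.
So A is grammatical.

A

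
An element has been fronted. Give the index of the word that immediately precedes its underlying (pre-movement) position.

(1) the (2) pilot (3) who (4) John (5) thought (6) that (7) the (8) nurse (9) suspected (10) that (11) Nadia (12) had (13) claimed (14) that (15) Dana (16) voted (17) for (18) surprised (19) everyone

17

The displaced element is "the pilot" (word 2).
It is linked across 3 clause boundaries (that → that → that).
It functions as the object of the preposition "for" of "voted", so the gap sits immediately after word 17 ("for").
Base order: John thought that the nurse suspected that Nadia had claimed that Dana voted for the pilot.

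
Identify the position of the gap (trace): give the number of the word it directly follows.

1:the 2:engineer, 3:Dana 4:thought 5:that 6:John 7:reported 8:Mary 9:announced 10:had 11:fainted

9

The displaced element is "the engineer" (word 2).
It is linked across 3 clause boundaries (that → Ø → Ø).
It functions as the subject of "fainted", so the gap sits immediately after word 9 ("announced").
Base order: Dana thought that John reported Mary announced the engineer had fainted.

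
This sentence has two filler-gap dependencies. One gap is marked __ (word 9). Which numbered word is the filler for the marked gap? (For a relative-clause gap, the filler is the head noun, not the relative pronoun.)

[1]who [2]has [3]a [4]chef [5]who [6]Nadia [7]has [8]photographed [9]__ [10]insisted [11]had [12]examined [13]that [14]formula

4

The marked gap is inside the relative clause, the direct object of "photographed".
Its filler is the head noun "chef" (via "who"), at word 4.
(The other dependency links word 1 to a gap after word 10.)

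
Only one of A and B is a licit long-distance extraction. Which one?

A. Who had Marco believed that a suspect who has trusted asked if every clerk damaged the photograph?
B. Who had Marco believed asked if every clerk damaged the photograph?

B

In A, the wh-phrase is extracted from inside a complex-NP island (relative clause) (introduced by "who"), which blocks movement.
In B, the extraction path crosses only that-complement boundaries, which are transparent.
So B is grammatical.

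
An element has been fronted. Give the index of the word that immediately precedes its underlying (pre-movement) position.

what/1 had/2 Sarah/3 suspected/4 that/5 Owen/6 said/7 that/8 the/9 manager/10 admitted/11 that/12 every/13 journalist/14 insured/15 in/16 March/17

15

The displaced element is "what" (word 1).
It is linked across 3 clause boundaries (that → that → that).
It functions as the direct object of "insured", so the gap sits immediately after word 15 ("insured").
Base order: Sarah had suspected that Owen said that the manager admitted that every journalist insured what in March.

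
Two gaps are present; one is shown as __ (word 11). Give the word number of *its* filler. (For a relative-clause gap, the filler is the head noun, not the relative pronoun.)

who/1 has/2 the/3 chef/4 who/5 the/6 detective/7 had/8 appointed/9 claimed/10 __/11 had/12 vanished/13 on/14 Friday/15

1

The marked gap is the subject of "vanished".
Its filler is the fronted wh-phrase "who", at word 1.
(The other dependency links word 4 to a gap after word 9.)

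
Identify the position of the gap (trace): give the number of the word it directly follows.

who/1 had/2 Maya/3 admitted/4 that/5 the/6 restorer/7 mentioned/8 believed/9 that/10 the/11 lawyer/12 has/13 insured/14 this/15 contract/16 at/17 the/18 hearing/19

The displaced element is "who" (word 1).
It is linked across 2 clause boundaries (that → Ø).
It functions as the subject of "believed", so the gap sits immediately after word 8 ("mentioned").
Base order: Maya had admitted that the restorer mentioned who believed that the lawyer has insured this contract at the hearing.

8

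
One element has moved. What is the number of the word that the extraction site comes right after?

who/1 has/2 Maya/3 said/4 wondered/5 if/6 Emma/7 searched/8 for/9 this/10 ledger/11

The displaced element is "who" (word 1).
It is linked across 1 clause boundary (Ø).
It functions as the subject of "wondered", so the gap sits immediately after word 4 ("said").
Base order: Maya has said that who wondered if Emma searched for this ledger.

4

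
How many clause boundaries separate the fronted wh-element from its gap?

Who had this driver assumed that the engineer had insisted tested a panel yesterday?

"who" is extracted from the subject of "tested".
Boundaries crossed, outermost first: [that], [Ø] — 2 in total.

2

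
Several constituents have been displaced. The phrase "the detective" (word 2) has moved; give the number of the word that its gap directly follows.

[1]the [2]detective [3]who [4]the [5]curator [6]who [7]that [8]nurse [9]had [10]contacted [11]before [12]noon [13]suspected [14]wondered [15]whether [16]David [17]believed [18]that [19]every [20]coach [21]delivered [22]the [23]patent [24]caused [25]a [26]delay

13

The displaced element is "the detective" (word 2).
It is linked across 1 clause boundary (Ø).
It functions as the subject of "wondered", so the gap sits immediately after word 13 ("suspected").
Base order: The curator who that nurse had contacted before noon suspected that the detective wondered whether David believed that every coach delivered the patent.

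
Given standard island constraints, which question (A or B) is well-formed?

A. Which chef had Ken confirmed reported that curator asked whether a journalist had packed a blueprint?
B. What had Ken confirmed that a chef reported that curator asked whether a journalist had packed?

In B, the wh-phrase is extracted from inside a wh-island (introduced by "whether"), which blocks movement.
In A, the extraction path crosses only that-complement boundaries, which are transparent.
So A is grammatical.

A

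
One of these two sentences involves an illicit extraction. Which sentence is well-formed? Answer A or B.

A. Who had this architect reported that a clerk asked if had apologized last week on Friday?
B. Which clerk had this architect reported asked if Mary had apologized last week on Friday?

B

In A, the wh-phrase is extracted from inside a wh-island (introduced by "if"), which blocks movement.
In B, the extraction path crosses only that-complement boundaries, which are transparent.
So B is grammatical.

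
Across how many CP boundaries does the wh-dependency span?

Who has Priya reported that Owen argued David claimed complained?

"who" is extracted from the subject of "complained".
Boundaries crossed, outermost first: [that], [Ø], [Ø] — 3 in total.

3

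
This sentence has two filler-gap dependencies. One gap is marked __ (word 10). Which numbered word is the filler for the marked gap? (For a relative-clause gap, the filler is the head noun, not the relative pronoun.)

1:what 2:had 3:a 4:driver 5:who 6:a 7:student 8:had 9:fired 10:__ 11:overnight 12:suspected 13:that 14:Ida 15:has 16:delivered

4

The marked gap is inside the relative clause, the direct object of "fired".
Its filler is the head noun "driver" (via "who"), at word 4.
(The other dependency links word 1 to a gap after word 16.)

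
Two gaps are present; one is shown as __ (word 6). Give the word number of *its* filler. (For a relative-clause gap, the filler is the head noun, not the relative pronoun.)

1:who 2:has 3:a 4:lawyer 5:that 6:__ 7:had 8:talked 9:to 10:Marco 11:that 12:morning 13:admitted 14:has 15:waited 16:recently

4

The marked gap is inside the relative clause, the subject of "talked".
Its filler is the head noun "lawyer" (via "that"), at word 4.
(The other dependency links word 1 to a gap after word 13.)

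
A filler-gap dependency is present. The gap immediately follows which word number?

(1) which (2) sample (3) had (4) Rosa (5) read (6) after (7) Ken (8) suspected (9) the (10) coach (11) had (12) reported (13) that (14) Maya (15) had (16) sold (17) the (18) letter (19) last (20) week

The displaced element is "which sample" (word 2).
It functions as the direct object of "read", so the gap sits immediately after word 5 ("read").
Base order: Rosa had read which sample after Ken suspected the coach had reported that Maya had sold the letter last week.

5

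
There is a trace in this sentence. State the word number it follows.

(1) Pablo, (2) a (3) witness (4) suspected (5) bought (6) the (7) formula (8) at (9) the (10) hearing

The displaced element is "Pablo" (word 1).
It is linked across 1 clause boundary (Ø).
It functions as the subject of "bought", so the gap sits immediately after word 4 ("suspected").
Base order: A witness suspected Pablo bought the formula at the hearing.

4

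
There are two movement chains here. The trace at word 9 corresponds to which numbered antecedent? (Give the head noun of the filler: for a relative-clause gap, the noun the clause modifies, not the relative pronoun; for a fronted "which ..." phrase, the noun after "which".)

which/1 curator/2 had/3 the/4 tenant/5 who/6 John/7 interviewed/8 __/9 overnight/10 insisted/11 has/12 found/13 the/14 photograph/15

5

The marked gap is inside the relative clause, the direct object of "interviewed".
Its filler is the head noun "tenant" (via "who"), at word 5.
(The other dependency links word 2 to a gap after word 11.)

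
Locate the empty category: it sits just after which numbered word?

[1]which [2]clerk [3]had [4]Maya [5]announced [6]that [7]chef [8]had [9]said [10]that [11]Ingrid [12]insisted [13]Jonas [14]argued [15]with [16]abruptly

15

The displaced element is "which clerk" (word 2).
It is linked across 3 clause boundaries (Ø → that → Ø).
It functions as the object of the preposition "with" of "argued", so the gap sits immediately after word 15 ("with").
Base order: Maya had announced that chef had said that Ingrid insisted Jonas argued with which clerk abruptly.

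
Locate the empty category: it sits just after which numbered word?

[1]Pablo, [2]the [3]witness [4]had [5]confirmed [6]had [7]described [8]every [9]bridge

The displaced element is "Pablo" (word 1).
It is linked across 1 clause boundary (Ø).
It functions as the subject of "described", so the gap sits immediately after word 5 ("confirmed").
Base order: The witness had confirmed Pablo had described every bridge.

5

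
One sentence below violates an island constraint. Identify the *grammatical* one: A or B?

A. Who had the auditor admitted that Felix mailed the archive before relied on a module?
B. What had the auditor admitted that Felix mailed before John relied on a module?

B

In A, the wh-phrase is extracted from inside an adjunct island (introduced by "before"), which blocks movement.
In B, the extraction path crosses only that-complement boundaries, which are transparent.
So B is grammatical.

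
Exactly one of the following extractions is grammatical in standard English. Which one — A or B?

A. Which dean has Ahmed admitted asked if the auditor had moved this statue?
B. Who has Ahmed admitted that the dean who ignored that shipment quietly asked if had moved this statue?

A

In B, the wh-phrase is extracted from inside a wh-island (introduced by "if"), which blocks movement.
In A, the extraction path crosses only that-complement boundaries, which are transparent.
So A is grammatical.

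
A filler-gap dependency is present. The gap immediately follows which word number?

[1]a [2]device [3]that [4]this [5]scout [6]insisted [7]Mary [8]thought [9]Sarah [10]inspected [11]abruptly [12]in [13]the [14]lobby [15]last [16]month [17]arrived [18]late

10

The displaced element is "a device" (word 2).
It is linked across 2 clause boundaries (Ø → Ø).
It functions as the direct object of "inspected", so the gap sits immediately after word 10 ("inspected").
Base order: This scout insisted Mary thought Sarah inspected a device abruptly in the lobby last month.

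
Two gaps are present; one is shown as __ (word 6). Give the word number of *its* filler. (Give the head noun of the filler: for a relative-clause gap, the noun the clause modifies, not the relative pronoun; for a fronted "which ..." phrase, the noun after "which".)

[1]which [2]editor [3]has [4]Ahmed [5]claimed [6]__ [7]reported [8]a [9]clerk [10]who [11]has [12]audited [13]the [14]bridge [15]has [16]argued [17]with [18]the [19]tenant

The marked gap is the subject of "reported".
Its filler is the fronted wh-phrase "which editor", at word 2.
(The other dependency links word 9 to a gap after word 10.)

2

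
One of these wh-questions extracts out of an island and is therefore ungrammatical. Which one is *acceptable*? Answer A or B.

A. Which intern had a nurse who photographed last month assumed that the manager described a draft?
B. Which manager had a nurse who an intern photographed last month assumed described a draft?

In A, the wh-phrase is extracted from inside a complex-NP island (relative clause) (introduced by "who"), which blocks movement.
In B, the extraction path crosses only that-complement boundaries, which are transparent.
So B is grammatical.

B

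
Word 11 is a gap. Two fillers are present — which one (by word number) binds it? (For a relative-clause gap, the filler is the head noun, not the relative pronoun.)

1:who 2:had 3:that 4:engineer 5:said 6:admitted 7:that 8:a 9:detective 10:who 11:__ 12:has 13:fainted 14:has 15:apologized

The marked gap is inside the relative clause, the subject of "fainted".
Its filler is the head noun "detective" (via "who"), at word 9.
(The other dependency links word 1 to a gap after word 5.)

9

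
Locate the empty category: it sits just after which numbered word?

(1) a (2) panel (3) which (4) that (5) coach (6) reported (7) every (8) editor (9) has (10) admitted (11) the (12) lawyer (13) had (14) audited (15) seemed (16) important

The displaced element is "a panel" (word 2).
It is linked across 2 clause boundaries (Ø → Ø).
It functions as the direct object of "audited", so the gap sits immediately after word 14 ("audited").
Base order: That coach reported every editor has admitted the lawyer had audited a panel.

14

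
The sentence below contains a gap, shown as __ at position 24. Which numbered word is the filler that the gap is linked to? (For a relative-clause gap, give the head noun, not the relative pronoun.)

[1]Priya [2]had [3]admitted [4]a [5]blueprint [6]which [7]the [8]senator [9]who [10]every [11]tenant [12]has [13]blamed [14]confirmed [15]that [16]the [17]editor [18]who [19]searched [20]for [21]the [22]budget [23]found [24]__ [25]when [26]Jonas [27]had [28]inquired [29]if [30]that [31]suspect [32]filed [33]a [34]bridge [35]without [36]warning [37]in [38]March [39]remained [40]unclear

The gap at 24 is the object of "found", inside a relative clause.
The relative pronoun is "which" (word 6); it is bound by the head noun immediately before it.
Its filler is the head noun "blueprint", at word 5.

5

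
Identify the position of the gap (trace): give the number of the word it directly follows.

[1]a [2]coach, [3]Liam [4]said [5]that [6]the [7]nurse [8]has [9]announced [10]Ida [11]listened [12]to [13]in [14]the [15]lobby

12

The displaced element is "a coach" (word 2).
It is linked across 2 clause boundaries (that → Ø).
It functions as the object of the preposition "to" of "listened", so the gap sits immediately after word 12 ("to").
Base order: Liam said that the nurse has announced Ida listened to a coach in the lobby.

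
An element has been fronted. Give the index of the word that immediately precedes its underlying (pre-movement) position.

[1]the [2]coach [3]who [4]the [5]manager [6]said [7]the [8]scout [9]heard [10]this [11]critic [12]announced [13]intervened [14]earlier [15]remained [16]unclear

The displaced element is "the coach" (word 2).
It is linked across 3 clause boundaries (Ø → Ø → Ø).
It functions as the subject of "intervened", so the gap sits immediately after word 12 ("announced").
Base order: The manager said the scout heard this critic announced that the coach intervened earlier.

12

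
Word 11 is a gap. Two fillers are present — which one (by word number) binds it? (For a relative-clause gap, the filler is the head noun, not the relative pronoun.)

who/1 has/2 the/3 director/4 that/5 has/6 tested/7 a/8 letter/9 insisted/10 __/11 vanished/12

The marked gap is the subject of "vanished".
Its filler is the fronted wh-phrase "who", at word 1.
(The other dependency links word 4 to a gap after word 5.)

1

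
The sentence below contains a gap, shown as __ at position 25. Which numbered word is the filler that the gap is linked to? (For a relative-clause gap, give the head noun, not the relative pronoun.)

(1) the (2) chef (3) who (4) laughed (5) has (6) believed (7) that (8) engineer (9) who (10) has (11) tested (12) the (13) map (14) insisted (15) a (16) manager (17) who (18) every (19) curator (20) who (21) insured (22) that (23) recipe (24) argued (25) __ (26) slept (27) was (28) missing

16

The gap at 25 is the subject of "slept", inside a relative clause.
The relative pronoun is "who" (word 17); it is bound by the head noun immediately before it.
Its filler is the head noun "manager", at word 16.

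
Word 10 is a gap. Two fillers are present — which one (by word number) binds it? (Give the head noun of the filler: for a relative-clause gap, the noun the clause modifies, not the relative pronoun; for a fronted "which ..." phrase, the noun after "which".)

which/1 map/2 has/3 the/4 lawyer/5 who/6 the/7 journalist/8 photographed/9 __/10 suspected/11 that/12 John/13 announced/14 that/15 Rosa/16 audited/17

The marked gap is inside the relative clause, the direct object of "photographed".
Its filler is the head noun "lawyer" (via "who"), at word 5.
(The other dependency links word 2 to a gap after word 17.)

5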